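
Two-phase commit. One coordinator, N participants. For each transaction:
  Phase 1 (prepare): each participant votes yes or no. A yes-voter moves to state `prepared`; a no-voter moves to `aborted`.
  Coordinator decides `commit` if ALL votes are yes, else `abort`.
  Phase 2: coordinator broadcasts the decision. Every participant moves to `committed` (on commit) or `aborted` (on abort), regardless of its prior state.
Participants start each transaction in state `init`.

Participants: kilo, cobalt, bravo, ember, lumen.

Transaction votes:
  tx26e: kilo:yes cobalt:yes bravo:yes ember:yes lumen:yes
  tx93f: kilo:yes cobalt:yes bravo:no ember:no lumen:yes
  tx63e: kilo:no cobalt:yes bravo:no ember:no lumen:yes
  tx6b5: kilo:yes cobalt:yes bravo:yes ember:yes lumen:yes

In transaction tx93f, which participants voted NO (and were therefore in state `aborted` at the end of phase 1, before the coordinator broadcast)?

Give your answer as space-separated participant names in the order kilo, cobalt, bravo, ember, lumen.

Txn tx93f phase 1: kilo yes -> prepared; cobalt yes -> prepared; bravo no -> aborted; ember no -> aborted; lumen yes -> prepared

Answer: bravo ember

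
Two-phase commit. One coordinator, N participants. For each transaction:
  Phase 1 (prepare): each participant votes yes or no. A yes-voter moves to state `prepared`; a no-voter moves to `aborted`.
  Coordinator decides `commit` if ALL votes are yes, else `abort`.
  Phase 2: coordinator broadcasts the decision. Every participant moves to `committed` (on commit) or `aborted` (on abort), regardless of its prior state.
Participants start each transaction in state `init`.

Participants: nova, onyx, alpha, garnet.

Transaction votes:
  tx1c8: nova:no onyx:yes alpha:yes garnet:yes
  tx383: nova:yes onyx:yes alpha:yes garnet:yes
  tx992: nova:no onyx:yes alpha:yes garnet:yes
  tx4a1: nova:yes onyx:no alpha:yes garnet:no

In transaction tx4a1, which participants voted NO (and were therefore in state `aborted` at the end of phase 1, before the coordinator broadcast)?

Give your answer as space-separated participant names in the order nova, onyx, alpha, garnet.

Answer: onyx garnet

Derivation:
Txn tx4a1 phase 1: nova yes -> prepared; onyx no -> aborted; alpha yes -> prepared; garnet no -> aborted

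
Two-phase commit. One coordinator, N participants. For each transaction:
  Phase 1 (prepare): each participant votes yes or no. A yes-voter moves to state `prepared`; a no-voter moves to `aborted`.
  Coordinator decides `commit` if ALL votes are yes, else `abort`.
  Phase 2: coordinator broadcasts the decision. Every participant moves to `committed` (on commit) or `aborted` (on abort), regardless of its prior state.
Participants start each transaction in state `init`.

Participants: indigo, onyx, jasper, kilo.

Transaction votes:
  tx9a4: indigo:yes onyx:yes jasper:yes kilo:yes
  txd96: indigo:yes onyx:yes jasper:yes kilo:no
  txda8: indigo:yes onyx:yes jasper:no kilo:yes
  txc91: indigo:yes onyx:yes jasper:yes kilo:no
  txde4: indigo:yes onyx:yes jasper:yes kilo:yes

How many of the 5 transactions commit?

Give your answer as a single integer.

Answer: 2

Derivation:
tx9a4: all yes -> commit (commits=1)
txd96: no from kilo -> abort (commits=1)
txda8: no from jasper -> abort (commits=1)
txc91: no from kilo -> abort (commits=1)
txde4: all yes -> commit (commits=2)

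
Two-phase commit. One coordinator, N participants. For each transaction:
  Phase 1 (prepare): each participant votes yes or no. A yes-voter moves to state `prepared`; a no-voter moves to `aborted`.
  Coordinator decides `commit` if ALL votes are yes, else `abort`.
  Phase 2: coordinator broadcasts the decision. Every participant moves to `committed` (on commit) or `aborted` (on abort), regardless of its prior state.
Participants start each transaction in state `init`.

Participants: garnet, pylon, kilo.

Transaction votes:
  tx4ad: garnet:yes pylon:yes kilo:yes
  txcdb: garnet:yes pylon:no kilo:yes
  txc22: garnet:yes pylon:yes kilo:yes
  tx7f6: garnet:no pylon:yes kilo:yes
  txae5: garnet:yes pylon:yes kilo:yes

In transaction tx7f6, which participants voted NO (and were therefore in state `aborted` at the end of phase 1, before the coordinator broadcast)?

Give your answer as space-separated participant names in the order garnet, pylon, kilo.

Txn tx7f6 phase 1: garnet no -> aborted; pylon yes -> prepared; kilo yes -> prepared

Answer: garnet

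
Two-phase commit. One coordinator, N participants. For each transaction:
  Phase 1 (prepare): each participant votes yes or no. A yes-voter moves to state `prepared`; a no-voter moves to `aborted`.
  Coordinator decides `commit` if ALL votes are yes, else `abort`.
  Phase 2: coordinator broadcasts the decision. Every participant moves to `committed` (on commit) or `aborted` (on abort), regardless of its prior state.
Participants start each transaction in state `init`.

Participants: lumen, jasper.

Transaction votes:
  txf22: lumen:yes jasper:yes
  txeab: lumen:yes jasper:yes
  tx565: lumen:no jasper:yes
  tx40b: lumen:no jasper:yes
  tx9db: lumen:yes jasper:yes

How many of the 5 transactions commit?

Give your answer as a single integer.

Answer: 3

Derivation:
txf22: all yes -> commit (commits=1)
txeab: all yes -> commit (commits=2)
tx565: no from lumen -> abort (commits=2)
tx40b: no from lumen -> abort (commits=2)
tx9db: all yes -> commit (commits=3)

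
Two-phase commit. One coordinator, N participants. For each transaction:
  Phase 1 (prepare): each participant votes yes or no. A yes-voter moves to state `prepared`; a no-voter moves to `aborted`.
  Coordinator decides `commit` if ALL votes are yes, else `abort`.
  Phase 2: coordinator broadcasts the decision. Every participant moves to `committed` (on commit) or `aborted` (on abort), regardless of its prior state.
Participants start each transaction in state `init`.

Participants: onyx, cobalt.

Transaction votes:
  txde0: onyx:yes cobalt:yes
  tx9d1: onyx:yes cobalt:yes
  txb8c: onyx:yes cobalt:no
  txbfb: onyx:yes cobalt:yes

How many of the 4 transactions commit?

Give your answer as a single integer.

Answer: 3

Derivation:
txde0: all yes -> commit (commits=1)
tx9d1: all yes -> commit (commits=2)
txb8c: no from cobalt -> abort (commits=2)
txbfb: all yes -> commit (commits=3)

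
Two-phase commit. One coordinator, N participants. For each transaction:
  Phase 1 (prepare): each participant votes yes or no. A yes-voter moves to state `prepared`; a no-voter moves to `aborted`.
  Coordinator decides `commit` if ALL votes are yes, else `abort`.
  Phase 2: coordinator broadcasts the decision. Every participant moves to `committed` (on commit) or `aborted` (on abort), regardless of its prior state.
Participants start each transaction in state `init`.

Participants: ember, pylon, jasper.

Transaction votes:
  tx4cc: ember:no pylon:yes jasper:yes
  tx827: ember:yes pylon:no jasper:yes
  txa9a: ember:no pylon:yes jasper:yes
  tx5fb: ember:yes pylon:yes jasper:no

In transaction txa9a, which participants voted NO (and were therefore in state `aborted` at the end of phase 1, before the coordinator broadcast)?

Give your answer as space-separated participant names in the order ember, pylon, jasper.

Answer: ember

Derivation:
Txn txa9a phase 1: ember no -> aborted; pylon yes -> prepared; jasper yes -> prepared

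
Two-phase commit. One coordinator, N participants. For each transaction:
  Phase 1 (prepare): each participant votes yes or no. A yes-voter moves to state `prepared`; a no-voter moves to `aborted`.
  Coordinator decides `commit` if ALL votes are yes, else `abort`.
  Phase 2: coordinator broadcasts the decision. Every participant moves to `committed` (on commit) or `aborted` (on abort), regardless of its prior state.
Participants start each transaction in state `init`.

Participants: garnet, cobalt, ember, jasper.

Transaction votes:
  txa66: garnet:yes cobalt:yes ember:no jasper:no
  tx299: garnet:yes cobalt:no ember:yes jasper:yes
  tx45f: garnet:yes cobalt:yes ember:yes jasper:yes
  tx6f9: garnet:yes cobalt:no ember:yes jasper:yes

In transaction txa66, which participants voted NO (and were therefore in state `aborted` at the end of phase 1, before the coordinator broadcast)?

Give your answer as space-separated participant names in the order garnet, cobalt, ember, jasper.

Txn txa66 phase 1: garnet yes -> prepared; cobalt yes -> prepared; ember no -> aborted; jasper no -> aborted

Answer: ember jasper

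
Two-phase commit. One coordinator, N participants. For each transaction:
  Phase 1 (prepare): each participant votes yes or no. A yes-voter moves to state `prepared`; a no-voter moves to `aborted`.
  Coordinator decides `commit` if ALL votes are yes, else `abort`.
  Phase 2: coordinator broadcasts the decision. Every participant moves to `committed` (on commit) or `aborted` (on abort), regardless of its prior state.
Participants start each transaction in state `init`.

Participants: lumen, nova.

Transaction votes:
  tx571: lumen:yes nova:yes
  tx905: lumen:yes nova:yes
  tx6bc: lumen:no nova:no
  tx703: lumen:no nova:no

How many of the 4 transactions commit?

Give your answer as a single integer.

tx571: all yes -> commit (commits=1)
tx905: all yes -> commit (commits=2)
tx6bc: no from lumen, nova -> abort (commits=2)
tx703: no from lumen, nova -> abort (commits=2)

Answer: 2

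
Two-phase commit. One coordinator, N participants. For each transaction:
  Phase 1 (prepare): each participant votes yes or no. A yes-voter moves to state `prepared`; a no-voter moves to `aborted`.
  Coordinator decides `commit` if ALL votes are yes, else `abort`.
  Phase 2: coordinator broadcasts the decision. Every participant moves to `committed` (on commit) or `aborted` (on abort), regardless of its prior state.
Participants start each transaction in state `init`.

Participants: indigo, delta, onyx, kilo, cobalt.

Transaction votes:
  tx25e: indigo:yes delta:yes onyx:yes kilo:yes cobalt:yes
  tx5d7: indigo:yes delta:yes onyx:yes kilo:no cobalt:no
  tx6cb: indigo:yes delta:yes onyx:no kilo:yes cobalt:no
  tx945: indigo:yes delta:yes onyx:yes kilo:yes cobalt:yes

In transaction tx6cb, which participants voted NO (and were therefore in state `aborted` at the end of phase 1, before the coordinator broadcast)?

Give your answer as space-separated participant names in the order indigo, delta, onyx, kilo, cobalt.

Txn tx6cb phase 1: indigo yes -> prepared; delta yes -> prepared; onyx no -> aborted; kilo yes -> prepared; cobalt no -> aborted

Answer: onyx cobalt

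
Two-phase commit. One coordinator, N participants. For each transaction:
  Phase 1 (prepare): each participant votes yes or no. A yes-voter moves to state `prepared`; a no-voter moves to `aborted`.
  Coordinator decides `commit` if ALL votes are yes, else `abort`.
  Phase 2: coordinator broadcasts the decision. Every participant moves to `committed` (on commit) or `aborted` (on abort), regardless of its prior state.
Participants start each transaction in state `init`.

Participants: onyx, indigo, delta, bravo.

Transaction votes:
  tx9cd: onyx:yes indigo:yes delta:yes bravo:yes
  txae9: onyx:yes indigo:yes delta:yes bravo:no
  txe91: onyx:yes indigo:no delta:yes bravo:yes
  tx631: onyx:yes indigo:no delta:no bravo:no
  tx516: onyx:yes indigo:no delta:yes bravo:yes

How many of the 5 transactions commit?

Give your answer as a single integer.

Answer: 1

Derivation:
tx9cd: all yes -> commit (commits=1)
txae9: no from bravo -> abort (commits=1)
txe91: no from indigo -> abort (commits=1)
tx631: no from indigo, delta, bravo -> abort (commits=1)
tx516: no from indigo -> abort (commits=1)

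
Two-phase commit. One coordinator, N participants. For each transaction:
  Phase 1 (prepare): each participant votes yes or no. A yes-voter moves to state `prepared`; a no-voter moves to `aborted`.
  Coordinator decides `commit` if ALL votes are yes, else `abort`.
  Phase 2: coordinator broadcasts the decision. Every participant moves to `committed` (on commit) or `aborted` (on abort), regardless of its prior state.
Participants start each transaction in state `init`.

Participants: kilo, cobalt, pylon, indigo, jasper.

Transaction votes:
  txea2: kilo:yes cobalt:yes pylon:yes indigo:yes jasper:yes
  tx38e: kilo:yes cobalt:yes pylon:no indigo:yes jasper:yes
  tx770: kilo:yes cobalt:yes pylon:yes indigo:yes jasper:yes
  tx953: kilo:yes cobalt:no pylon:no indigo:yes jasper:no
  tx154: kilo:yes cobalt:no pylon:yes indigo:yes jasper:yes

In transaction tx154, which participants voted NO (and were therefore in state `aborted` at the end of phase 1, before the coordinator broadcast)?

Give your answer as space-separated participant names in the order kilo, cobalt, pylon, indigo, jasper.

Txn tx154 phase 1: kilo yes -> prepared; cobalt no -> aborted; pylon yes -> prepared; indigo yes -> prepared; jasper yes -> prepared

Answer: cobalt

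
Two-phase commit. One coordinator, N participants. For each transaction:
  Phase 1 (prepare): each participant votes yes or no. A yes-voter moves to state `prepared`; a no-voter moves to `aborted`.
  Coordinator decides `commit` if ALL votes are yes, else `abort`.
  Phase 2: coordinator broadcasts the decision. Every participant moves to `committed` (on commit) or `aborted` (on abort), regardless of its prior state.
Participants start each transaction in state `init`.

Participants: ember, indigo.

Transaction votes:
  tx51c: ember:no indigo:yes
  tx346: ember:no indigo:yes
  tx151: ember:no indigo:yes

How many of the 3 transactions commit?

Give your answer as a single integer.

Answer: 0

Derivation:
tx51c: no from ember -> abort (commits=0)
tx346: no from ember -> abort (commits=0)
tx151: no from ember -> abort (commits=0)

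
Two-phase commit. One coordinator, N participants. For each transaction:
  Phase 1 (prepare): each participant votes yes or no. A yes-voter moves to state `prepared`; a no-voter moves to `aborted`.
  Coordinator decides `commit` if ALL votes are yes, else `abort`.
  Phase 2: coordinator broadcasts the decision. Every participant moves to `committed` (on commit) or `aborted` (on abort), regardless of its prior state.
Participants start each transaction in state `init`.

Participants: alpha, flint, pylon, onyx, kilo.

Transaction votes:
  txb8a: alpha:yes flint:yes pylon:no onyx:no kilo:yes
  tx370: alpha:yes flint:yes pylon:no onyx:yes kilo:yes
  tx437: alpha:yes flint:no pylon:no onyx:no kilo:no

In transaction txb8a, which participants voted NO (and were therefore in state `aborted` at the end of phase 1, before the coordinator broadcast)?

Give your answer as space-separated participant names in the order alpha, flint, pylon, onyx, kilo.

Txn txb8a phase 1: alpha yes -> prepared; flint yes -> prepared; pylon no -> aborted; onyx no -> aborted; kilo yes -> prepared

Answer: pylon onyx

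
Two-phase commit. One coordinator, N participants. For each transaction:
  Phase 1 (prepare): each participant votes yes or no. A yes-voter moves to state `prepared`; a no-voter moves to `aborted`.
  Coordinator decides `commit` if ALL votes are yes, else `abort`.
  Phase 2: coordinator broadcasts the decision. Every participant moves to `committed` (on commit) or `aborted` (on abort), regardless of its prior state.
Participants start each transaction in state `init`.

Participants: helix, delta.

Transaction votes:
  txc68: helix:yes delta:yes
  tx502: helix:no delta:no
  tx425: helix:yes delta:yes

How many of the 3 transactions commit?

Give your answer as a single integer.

txc68: all yes -> commit (commits=1)
tx502: no from helix, delta -> abort (commits=1)
tx425: all yes -> commit (commits=2)

Answer: 2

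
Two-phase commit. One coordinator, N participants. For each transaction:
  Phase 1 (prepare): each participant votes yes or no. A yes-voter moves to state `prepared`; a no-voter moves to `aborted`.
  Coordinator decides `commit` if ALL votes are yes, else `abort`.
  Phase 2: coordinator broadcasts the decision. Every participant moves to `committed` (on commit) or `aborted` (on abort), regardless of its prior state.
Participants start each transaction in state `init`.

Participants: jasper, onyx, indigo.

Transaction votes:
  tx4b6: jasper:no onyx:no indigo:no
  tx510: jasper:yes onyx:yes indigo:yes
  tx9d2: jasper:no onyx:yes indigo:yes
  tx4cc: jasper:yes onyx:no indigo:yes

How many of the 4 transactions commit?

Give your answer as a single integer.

tx4b6: no from jasper, onyx, indigo -> abort (commits=0)
tx510: all yes -> commit (commits=1)
tx9d2: no from jasper -> abort (commits=1)
tx4cc: no from onyx -> abort (commits=1)

Answer: 1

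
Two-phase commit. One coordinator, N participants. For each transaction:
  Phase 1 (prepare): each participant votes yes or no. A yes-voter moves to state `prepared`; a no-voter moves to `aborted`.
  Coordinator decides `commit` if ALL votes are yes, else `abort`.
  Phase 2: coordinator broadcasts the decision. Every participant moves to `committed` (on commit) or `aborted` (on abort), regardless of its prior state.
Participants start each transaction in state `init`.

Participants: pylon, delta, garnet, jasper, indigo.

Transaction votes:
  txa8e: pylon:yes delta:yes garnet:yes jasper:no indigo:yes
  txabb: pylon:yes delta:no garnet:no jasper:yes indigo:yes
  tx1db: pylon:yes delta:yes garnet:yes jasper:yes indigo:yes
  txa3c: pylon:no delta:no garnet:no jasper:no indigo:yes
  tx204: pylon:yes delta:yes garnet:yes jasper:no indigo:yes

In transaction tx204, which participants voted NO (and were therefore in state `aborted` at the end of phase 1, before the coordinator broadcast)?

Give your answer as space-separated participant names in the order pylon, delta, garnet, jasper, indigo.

Answer: jasper

Derivation:
Txn tx204 phase 1: pylon yes -> prepared; delta yes -> prepared; garnet yes -> prepared; jasper no -> aborted; indigo yes -> prepared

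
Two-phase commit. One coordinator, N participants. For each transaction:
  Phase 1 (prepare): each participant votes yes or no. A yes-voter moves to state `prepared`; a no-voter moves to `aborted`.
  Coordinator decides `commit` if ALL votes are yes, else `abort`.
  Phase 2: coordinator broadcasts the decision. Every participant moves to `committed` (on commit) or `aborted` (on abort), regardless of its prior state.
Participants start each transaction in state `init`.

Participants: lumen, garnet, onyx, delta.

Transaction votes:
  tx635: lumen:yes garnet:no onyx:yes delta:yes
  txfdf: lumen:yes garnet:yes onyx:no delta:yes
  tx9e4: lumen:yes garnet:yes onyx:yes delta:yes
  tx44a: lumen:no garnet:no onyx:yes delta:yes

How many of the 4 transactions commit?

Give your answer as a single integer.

tx635: no from garnet -> abort (commits=0)
txfdf: no from onyx -> abort (commits=0)
tx9e4: all yes -> commit (commits=1)
tx44a: no from lumen, garnet -> abort (commits=1)

Answer: 1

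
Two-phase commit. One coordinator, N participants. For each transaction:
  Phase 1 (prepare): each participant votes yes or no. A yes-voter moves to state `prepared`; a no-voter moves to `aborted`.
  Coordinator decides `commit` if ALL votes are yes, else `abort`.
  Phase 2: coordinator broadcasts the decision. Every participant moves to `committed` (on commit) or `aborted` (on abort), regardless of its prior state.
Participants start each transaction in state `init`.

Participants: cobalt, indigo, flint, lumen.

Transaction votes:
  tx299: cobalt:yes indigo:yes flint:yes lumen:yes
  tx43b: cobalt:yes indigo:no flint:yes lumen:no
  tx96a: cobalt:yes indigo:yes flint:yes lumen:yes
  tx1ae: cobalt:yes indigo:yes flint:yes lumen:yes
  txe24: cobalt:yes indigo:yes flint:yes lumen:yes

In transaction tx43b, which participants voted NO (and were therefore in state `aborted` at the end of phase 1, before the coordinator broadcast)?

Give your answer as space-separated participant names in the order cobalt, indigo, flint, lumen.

Txn tx43b phase 1: cobalt yes -> prepared; indigo no -> aborted; flint yes -> prepared; lumen no -> aborted

Answer: indigo lumen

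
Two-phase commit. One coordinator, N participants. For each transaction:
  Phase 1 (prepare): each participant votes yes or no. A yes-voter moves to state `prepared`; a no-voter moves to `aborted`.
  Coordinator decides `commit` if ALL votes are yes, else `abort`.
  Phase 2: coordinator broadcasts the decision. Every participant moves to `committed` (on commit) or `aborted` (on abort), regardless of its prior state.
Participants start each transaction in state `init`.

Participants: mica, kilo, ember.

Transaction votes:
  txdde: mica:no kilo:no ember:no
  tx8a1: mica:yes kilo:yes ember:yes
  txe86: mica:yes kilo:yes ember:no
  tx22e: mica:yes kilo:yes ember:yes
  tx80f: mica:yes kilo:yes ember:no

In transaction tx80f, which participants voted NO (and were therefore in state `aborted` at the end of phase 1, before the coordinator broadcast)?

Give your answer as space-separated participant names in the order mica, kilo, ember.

Answer: ember

Derivation:
Txn tx80f phase 1: mica yes -> prepared; kilo yes -> prepared; ember no -> aborted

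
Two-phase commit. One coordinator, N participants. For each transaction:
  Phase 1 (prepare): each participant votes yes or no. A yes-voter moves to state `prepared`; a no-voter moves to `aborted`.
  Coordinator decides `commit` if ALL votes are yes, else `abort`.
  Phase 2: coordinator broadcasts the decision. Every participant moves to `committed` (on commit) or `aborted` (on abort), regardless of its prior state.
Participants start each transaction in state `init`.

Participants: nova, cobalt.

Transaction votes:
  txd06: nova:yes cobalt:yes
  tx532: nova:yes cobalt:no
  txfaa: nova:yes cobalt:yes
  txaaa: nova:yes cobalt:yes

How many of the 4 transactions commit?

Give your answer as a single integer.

txd06: all yes -> commit (commits=1)
tx532: no from cobalt -> abort (commits=1)
txfaa: all yes -> commit (commits=2)
txaaa: all yes -> commit (commits=3)

Answer: 3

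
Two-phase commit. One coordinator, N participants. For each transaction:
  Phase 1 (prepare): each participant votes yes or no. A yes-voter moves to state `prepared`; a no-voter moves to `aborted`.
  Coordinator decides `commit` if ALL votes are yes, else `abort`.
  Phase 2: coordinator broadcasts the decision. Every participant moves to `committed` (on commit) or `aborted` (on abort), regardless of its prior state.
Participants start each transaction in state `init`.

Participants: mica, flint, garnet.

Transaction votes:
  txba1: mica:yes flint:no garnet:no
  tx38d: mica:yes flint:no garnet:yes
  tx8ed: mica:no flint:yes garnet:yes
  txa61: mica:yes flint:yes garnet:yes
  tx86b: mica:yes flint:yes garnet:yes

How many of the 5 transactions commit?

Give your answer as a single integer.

Answer: 2

Derivation:
txba1: no from flint, garnet -> abort (commits=0)
tx38d: no from flint -> abort (commits=0)
tx8ed: no from mica -> abort (commits=0)
txa61: all yes -> commit (commits=1)
tx86b: all yes -> commit (commits=2)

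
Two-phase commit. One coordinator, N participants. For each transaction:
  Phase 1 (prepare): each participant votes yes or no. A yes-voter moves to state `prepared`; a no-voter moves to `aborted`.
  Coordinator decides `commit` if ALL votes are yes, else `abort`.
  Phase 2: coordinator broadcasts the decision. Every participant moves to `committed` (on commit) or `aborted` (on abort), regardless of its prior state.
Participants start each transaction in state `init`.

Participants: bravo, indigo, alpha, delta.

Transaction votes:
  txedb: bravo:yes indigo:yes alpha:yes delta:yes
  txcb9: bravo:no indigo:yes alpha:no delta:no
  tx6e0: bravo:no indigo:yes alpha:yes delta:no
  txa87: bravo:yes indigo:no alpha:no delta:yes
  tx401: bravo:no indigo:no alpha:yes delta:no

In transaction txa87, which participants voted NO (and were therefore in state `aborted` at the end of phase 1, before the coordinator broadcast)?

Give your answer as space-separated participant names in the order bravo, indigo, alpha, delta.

Txn txa87 phase 1: bravo yes -> prepared; indigo no -> aborted; alpha no -> aborted; delta yes -> prepared

Answer: indigo alpha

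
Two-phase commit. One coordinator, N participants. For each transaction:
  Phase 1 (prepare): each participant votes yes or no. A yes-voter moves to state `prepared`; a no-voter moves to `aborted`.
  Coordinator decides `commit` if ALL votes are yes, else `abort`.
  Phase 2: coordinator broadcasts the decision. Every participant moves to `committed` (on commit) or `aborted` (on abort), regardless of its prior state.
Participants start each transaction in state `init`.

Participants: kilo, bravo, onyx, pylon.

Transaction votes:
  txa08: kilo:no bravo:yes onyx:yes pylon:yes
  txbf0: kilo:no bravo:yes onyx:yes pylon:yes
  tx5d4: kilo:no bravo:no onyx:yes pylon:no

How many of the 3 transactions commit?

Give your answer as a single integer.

txa08: no from kilo -> abort (commits=0)
txbf0: no from kilo -> abort (commits=0)
tx5d4: no from kilo, bravo, pylon -> abort (commits=0)

Answer: 0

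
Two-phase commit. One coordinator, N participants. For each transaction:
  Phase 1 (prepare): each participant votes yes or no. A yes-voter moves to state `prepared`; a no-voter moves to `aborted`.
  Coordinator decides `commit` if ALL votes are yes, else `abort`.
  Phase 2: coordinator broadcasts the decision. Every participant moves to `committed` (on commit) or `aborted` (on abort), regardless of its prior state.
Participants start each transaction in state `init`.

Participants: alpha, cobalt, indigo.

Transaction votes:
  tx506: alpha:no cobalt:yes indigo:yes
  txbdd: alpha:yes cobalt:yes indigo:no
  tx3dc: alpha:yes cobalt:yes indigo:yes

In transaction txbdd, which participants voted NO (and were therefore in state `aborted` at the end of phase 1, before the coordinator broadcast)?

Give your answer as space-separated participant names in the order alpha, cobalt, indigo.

Txn txbdd phase 1: alpha yes -> prepared; cobalt yes -> prepared; indigo no -> aborted

Answer: indigo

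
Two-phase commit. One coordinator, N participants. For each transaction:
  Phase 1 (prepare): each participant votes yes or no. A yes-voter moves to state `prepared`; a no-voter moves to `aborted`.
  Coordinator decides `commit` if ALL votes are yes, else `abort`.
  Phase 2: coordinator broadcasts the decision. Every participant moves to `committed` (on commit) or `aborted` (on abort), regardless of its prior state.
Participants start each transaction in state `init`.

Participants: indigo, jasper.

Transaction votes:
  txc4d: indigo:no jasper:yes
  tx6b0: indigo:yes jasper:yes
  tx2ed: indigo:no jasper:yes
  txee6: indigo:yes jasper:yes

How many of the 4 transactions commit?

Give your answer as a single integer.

Answer: 2

Derivation:
txc4d: no from indigo -> abort (commits=0)
tx6b0: all yes -> commit (commits=1)
tx2ed: no from indigo -> abort (commits=1)
txee6: all yes -> commit (commits=2)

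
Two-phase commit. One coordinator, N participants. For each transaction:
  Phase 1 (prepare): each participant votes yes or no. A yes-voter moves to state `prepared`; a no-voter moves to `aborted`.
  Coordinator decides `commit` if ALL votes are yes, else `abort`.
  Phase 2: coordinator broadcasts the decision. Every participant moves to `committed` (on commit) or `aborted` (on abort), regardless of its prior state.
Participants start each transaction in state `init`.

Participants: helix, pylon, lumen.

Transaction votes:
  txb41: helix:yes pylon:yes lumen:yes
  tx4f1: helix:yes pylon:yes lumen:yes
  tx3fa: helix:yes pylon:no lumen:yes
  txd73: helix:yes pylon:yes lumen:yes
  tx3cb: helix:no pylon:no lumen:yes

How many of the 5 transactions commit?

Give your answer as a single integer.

txb41: all yes -> commit (commits=1)
tx4f1: all yes -> commit (commits=2)
tx3fa: no from pylon -> abort (commits=2)
txd73: all yes -> commit (commits=3)
tx3cb: no from helix, pylon -> abort (commits=3)

Answer: 3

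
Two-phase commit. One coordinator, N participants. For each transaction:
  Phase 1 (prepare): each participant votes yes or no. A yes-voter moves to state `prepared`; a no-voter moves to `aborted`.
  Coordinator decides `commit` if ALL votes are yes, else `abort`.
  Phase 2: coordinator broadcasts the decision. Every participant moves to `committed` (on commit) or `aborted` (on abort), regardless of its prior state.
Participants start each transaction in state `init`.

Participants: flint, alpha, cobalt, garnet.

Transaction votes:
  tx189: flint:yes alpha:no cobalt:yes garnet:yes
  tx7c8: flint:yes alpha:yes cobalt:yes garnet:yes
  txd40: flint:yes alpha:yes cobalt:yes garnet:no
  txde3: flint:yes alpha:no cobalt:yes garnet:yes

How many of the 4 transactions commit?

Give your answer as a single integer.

Answer: 1

Derivation:
tx189: no from alpha -> abort (commits=0)
tx7c8: all yes -> commit (commits=1)
txd40: no from garnet -> abort (commits=1)
txde3: no from alpha -> abort (commits=1)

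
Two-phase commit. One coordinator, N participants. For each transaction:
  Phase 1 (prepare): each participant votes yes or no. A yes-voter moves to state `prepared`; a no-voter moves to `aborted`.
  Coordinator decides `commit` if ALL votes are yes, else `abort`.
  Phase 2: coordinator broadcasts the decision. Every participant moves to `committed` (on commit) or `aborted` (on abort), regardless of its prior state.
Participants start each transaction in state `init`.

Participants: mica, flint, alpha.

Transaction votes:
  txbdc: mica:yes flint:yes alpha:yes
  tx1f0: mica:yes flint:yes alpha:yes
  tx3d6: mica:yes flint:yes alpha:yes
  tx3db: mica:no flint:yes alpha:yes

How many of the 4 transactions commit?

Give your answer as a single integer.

txbdc: all yes -> commit (commits=1)
tx1f0: all yes -> commit (commits=2)
tx3d6: all yes -> commit (commits=3)
tx3db: no from mica -> abort (commits=3)

Answer: 3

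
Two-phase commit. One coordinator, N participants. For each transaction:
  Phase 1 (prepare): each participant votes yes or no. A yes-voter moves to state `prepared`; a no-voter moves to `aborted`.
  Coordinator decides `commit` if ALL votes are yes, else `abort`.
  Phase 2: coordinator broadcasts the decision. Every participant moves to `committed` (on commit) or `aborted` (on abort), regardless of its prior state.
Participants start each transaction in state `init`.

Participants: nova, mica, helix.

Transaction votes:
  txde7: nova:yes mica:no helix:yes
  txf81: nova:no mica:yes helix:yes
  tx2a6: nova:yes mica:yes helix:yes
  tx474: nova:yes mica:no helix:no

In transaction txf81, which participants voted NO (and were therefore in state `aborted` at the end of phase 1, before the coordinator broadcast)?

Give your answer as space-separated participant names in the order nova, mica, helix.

Answer: nova

Derivation:
Txn txf81 phase 1: nova no -> aborted; mica yes -> prepared; helix yes -> prepared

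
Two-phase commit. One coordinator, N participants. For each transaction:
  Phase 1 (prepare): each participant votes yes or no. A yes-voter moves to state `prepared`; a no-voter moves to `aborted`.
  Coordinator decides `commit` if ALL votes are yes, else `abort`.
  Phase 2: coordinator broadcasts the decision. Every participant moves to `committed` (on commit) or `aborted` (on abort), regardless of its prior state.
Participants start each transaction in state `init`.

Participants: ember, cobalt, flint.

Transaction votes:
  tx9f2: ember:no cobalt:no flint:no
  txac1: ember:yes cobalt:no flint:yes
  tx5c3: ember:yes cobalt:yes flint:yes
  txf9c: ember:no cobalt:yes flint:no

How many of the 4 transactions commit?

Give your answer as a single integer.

tx9f2: no from ember, cobalt, flint -> abort (commits=0)
txac1: no from cobalt -> abort (commits=0)
tx5c3: all yes -> commit (commits=1)
txf9c: no from ember, flint -> abort (commits=1)

Answer: 1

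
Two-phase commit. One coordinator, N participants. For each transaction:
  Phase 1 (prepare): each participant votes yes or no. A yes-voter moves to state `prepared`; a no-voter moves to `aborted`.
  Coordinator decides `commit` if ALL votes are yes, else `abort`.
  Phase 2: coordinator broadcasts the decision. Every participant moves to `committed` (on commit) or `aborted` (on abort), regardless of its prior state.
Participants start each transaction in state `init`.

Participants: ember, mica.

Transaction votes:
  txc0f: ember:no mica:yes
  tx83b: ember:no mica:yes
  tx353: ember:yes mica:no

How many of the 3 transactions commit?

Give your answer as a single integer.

txc0f: no from ember -> abort (commits=0)
tx83b: no from ember -> abort (commits=0)
tx353: no from mica -> abort (commits=0)

Answer: 0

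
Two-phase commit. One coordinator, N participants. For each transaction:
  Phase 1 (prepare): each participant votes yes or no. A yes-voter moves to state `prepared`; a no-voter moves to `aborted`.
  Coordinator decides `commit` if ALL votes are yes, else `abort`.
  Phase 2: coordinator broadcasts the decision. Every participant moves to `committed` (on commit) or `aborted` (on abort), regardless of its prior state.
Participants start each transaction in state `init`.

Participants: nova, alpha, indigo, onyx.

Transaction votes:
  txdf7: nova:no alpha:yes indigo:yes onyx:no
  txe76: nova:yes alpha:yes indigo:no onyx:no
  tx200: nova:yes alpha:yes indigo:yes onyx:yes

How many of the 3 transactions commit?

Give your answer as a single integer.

Answer: 1

Derivation:
txdf7: no from nova, onyx -> abort (commits=0)
txe76: no from indigo, onyx -> abort (commits=0)
tx200: all yes -> commit (commits=1)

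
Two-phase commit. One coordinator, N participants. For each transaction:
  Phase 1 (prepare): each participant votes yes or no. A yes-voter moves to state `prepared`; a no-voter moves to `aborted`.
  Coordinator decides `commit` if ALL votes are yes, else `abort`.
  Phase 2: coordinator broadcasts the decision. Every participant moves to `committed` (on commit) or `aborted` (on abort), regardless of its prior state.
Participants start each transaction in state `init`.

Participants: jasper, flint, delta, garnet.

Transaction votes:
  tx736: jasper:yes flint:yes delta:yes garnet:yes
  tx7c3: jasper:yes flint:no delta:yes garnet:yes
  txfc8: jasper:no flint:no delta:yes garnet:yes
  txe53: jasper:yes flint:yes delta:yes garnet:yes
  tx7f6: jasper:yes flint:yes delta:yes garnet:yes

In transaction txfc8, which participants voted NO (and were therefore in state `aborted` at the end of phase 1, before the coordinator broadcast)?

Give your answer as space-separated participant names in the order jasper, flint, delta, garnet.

Answer: jasper flint

Derivation:
Txn txfc8 phase 1: jasper no -> aborted; flint no -> aborted; delta yes -> prepared; garnet yes -> prepared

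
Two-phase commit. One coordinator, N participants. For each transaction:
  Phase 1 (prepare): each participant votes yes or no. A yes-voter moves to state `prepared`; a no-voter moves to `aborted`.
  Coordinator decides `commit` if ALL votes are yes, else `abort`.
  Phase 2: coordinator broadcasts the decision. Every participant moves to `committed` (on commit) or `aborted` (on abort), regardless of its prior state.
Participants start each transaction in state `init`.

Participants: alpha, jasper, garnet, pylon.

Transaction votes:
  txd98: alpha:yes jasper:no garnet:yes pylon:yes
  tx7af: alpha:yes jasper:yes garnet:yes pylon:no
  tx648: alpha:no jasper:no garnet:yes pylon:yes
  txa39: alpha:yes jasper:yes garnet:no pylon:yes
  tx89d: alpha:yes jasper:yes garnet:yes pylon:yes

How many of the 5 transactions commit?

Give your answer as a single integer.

txd98: no from jasper -> abort (commits=0)
tx7af: no from pylon -> abort (commits=0)
tx648: no from alpha, jasper -> abort (commits=0)
txa39: no from garnet -> abort (commits=0)
tx89d: all yes -> commit (commits=1)

Answer: 1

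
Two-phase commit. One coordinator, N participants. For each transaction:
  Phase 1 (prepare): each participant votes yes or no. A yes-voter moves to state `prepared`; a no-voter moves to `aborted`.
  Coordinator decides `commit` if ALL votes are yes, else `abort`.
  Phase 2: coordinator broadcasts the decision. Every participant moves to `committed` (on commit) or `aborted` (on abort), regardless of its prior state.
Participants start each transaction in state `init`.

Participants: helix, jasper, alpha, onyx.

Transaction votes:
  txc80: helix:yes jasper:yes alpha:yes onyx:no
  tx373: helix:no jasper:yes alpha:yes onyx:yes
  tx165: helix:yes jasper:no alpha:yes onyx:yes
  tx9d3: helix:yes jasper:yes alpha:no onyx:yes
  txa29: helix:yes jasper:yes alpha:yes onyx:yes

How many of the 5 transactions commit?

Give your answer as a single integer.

txc80: no from onyx -> abort (commits=0)
tx373: no from helix -> abort (commits=0)
tx165: no from jasper -> abort (commits=0)
tx9d3: no from alpha -> abort (commits=0)
txa29: all yes -> commit (commits=1)

Answer: 1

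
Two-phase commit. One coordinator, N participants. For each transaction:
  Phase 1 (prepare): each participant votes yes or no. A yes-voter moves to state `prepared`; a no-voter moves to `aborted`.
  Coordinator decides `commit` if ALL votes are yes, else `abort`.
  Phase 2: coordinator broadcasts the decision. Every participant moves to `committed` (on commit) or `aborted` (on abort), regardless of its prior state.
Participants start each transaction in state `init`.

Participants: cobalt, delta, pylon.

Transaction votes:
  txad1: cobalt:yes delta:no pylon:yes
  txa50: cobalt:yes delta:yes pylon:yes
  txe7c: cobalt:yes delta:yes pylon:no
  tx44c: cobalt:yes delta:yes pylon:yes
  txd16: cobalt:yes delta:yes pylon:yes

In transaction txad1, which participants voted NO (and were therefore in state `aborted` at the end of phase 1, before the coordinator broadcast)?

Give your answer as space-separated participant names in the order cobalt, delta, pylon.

Txn txad1 phase 1: cobalt yes -> prepared; delta no -> aborted; pylon yes -> prepared

Answer: delta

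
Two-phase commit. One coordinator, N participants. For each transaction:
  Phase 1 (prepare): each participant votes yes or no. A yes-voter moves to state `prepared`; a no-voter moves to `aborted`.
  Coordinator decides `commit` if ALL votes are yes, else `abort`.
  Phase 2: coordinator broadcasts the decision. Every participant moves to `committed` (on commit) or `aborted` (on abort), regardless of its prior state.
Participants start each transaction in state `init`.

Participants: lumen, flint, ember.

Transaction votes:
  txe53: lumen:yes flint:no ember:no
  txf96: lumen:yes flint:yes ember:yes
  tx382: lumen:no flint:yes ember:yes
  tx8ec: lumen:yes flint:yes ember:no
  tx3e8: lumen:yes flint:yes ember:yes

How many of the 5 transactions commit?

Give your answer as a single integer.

txe53: no from flint, ember -> abort (commits=0)
txf96: all yes -> commit (commits=1)
tx382: no from lumen -> abort (commits=1)
tx8ec: no from ember -> abort (commits=1)
tx3e8: all yes -> commit (commits=2)

Answer: 2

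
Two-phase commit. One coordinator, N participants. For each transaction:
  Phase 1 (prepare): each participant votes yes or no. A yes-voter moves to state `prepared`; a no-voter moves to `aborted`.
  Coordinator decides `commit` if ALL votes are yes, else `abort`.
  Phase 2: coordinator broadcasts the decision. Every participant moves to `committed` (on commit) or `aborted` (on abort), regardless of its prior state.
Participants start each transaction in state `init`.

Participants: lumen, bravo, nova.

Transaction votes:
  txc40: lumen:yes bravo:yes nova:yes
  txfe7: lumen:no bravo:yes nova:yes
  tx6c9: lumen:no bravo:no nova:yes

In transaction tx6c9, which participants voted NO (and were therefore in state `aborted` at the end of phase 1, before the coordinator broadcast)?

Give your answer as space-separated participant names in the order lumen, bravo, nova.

Txn tx6c9 phase 1: lumen no -> aborted; bravo no -> aborted; nova yes -> prepared

Answer: lumen bravo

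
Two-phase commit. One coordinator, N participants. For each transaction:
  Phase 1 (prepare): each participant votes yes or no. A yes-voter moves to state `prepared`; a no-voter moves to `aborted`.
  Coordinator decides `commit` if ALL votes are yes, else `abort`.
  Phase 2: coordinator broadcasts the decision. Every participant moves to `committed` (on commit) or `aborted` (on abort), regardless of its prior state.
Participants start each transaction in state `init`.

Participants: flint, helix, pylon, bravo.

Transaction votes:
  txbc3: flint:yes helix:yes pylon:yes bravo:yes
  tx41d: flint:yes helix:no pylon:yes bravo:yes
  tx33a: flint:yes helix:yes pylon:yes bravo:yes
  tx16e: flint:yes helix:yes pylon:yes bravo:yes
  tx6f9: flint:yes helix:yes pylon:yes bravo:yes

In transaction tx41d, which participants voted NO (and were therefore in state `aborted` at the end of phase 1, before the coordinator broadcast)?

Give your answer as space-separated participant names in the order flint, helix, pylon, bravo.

Txn tx41d phase 1: flint yes -> prepared; helix no -> aborted; pylon yes -> prepared; bravo yes -> prepared

Answer: helix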